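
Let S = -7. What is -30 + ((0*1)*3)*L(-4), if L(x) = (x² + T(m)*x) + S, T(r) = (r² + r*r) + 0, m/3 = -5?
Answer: -30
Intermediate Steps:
m = -15 (m = 3*(-5) = -15)
T(r) = 2*r² (T(r) = (r² + r²) + 0 = 2*r² + 0 = 2*r²)
L(x) = -7 + x² + 450*x (L(x) = (x² + (2*(-15)²)*x) - 7 = (x² + (2*225)*x) - 7 = (x² + 450*x) - 7 = -7 + x² + 450*x)
-30 + ((0*1)*3)*L(-4) = -30 + ((0*1)*3)*(-7 + (-4)² + 450*(-4)) = -30 + (0*3)*(-7 + 16 - 1800) = -30 + 0*(-1791) = -30 + 0 = -30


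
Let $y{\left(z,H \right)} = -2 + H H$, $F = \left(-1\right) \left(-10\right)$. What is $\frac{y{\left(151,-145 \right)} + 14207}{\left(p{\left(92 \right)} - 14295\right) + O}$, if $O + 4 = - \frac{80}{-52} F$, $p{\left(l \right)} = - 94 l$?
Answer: $- \frac{457990}{298111} \approx -1.5363$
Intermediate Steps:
$F = 10$
$y{\left(z,H \right)} = -2 + H^{2}$
$O = \frac{148}{13}$ ($O = -4 + - \frac{80}{-52} \cdot 10 = -4 + \left(-80\right) \left(- \frac{1}{52}\right) 10 = -4 + \frac{20}{13} \cdot 10 = -4 + \frac{200}{13} = \frac{148}{13} \approx 11.385$)
$\frac{y{\left(151,-145 \right)} + 14207}{\left(p{\left(92 \right)} - 14295\right) + O} = \frac{\left(-2 + \left(-145\right)^{2}\right) + 14207}{\left(\left(-94\right) 92 - 14295\right) + \frac{148}{13}} = \frac{\left(-2 + 21025\right) + 14207}{\left(-8648 - 14295\right) + \frac{148}{13}} = \frac{21023 + 14207}{-22943 + \frac{148}{13}} = \frac{35230}{- \frac{298111}{13}} = 35230 \left(- \frac{13}{298111}\right) = - \frac{457990}{298111}$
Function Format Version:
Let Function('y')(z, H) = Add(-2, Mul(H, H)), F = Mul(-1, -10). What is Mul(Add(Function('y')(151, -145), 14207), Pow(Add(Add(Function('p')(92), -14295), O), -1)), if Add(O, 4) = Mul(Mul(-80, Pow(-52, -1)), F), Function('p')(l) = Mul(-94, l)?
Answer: Rational(-457990, 298111) ≈ -1.5363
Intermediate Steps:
F = 10
Function('y')(z, H) = Add(-2, Pow(H, 2))
O = Rational(148, 13) (O = Add(-4, Mul(Mul(-80, Pow(-52, -1)), 10)) = Add(-4, Mul(Mul(-80, Rational(-1, 52)), 10)) = Add(-4, Mul(Rational(20, 13), 10)) = Add(-4, Rational(200, 13)) = Rational(148, 13) ≈ 11.385)
Mul(Add(Function('y')(151, -145), 14207), Pow(Add(Add(Function('p')(92), -14295), O), -1)) = Mul(Add(Add(-2, Pow(-145, 2)), 14207), Pow(Add(Add(Mul(-94, 92), -14295), Rational(148, 13)), -1)) = Mul(Add(Add(-2, 21025), 14207), Pow(Add(Add(-8648, -14295), Rational(148, 13)), -1)) = Mul(Add(21023, 14207), Pow(Add(-22943, Rational(148, 13)), -1)) = Mul(35230, Pow(Rational(-298111, 13), -1)) = Mul(35230, Rational(-13, 298111)) = Rational(-457990, 298111)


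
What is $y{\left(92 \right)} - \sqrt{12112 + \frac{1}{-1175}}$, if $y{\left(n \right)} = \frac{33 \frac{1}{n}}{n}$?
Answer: $\frac{33}{8464} - \frac{307 \sqrt{7097}}{235} \approx -110.05$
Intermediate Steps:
$y{\left(n \right)} = \frac{33}{n^{2}}$
$y{\left(92 \right)} - \sqrt{12112 + \frac{1}{-1175}} = \frac{33}{8464} - \sqrt{12112 + \frac{1}{-1175}} = 33 \cdot \frac{1}{8464} - \sqrt{12112 - \frac{1}{1175}} = \frac{33}{8464} - \sqrt{\frac{14231599}{1175}} = \frac{33}{8464} - \frac{307 \sqrt{7097}}{235}$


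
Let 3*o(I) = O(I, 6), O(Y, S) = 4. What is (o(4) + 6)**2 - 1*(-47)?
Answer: 907/9 ≈ 100.78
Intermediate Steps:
o(I) = 4/3 (o(I) = (1/3)*4 = 4/3)
(o(4) + 6)**2 - 1*(-47) = (4/3 + 6)**2 - 1*(-47) = (22/3)**2 + 47 = 484/9 + 47 = 907/9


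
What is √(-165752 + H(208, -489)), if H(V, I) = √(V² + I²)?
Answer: √(-165752 + √282385) ≈ 406.47*I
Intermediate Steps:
H(V, I) = √(I² + V²)
√(-165752 + H(208, -489)) = √(-165752 + √((-489)² + 208²)) = √(-165752 + √(239121 + 43264)) = √(-165752 + √282385)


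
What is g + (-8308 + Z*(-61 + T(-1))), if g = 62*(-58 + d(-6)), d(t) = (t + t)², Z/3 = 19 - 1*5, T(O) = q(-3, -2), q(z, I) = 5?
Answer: -5328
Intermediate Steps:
T(O) = 5
Z = 42 (Z = 3*(19 - 1*5) = 3*(19 - 5) = 3*14 = 42)
d(t) = 4*t² (d(t) = (2*t)² = 4*t²)
g = 5332 (g = 62*(-58 + 4*(-6)²) = 62*(-58 + 4*36) = 62*(-58 + 144) = 62*86 = 5332)
g + (-8308 + Z*(-61 + T(-1))) = 5332 + (-8308 + 42*(-61 + 5)) = 5332 + (-8308 + 42*(-56)) = 5332 + (-8308 - 2352) = 5332 - 10660 = -5328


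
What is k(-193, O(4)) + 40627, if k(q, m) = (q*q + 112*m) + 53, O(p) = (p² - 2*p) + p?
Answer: 79273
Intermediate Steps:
O(p) = p² - p
k(q, m) = 53 + q² + 112*m (k(q, m) = (q² + 112*m) + 53 = 53 + q² + 112*m)
k(-193, O(4)) + 40627 = (53 + (-193)² + 112*(4*(-1 + 4))) + 40627 = (53 + 37249 + 112*(4*3)) + 40627 = (53 + 37249 + 112*12) + 40627 = (53 + 37249 + 1344) + 40627 = 38646 + 40627 = 79273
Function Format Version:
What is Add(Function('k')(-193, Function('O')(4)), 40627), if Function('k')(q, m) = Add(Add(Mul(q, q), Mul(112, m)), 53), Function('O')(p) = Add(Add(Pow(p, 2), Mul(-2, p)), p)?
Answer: 79273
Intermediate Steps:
Function('O')(p) = Add(Pow(p, 2), Mul(-1, p))
Function('k')(q, m) = Add(53, Pow(q, 2), Mul(112, m)) (Function('k')(q, m) = Add(Add(Pow(q, 2), Mul(112, m)), 53) = Add(53, Pow(q, 2), Mul(112, m)))
Add(Function('k')(-193, Function('O')(4)), 40627) = Add(Add(53, Pow(-193, 2), Mul(112, Mul(4, Add(-1, 4)))), 40627) = Add(Add(53, 37249, Mul(112, Mul(4, 3))), 40627) = Add(Add(53, 37249, Mul(112, 12)), 40627) = Add(Add(53, 37249, 1344), 40627) = Add(38646, 40627) = 79273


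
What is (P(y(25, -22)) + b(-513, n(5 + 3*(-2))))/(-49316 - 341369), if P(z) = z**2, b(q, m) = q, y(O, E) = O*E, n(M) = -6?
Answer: -301987/390685 ≈ -0.77297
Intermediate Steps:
y(O, E) = E*O
(P(y(25, -22)) + b(-513, n(5 + 3*(-2))))/(-49316 - 341369) = ((-22*25)**2 - 513)/(-49316 - 341369) = ((-550)**2 - 513)/(-390685) = (302500 - 513)*(-1/390685) = 301987*(-1/390685) = -301987/390685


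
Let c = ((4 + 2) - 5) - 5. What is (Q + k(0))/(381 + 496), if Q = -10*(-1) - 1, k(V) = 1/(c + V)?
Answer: 35/3508 ≈ 0.0099772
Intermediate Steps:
c = -4 (c = (6 - 5) - 5 = 1 - 5 = -4)
k(V) = 1/(-4 + V)
Q = 9 (Q = 10 - 1 = 9)
(Q + k(0))/(381 + 496) = (9 + 1/(-4 + 0))/(381 + 496) = (9 + 1/(-4))/877 = (9 - ¼)*(1/877) = (35/4)*(1/877) = 35/3508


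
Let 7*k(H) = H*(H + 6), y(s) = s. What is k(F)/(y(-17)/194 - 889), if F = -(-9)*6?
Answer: -628560/1207381 ≈ -0.52060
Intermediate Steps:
F = 54 (F = -3*(-18) = 54)
k(H) = H*(6 + H)/7 (k(H) = (H*(H + 6))/7 = (H*(6 + H))/7 = H*(6 + H)/7)
k(F)/(y(-17)/194 - 889) = ((⅐)*54*(6 + 54))/(-17/194 - 889) = ((⅐)*54*60)/(-17*1/194 - 889) = (3240/7)/(-17/194 - 889) = (3240/7)/(-172483/194) = -194/172483*3240/7 = -628560/1207381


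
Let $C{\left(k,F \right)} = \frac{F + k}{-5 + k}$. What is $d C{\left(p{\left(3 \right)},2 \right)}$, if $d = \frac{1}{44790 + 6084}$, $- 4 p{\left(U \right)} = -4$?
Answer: $- \frac{1}{67832} \approx -1.4742 \cdot 10^{-5}$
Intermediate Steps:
$p{\left(U \right)} = 1$ ($p{\left(U \right)} = \left(- \frac{1}{4}\right) \left(-4\right) = 1$)
$C{\left(k,F \right)} = \frac{F + k}{-5 + k}$
$d = \frac{1}{50874} \approx 1.9656 \cdot 10^{-5}$
$d C{\left(p{\left(3 \right)},2 \right)} = \frac{\frac{1}{-5 + 1} \left(2 + 1\right)}{50874} = \frac{\frac{1}{-4} \cdot 3}{50874} = \frac{\left(- \frac{1}{4}\right) 3}{50874} = \frac{1}{50874} \left(- \frac{3}{4}\right) = - \frac{1}{67832}$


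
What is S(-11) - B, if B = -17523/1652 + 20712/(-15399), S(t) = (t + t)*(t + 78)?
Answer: -210131363/143724 ≈ -1462.0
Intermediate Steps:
S(t) = 2*t*(78 + t) (S(t) = (2*t)*(78 + t) = 2*t*(78 + t))
B = -1717813/143724 (B = -17523*1/1652 + 20712*(-1/15399) = -297/28 - 6904/5133 = -1717813/143724 ≈ -11.952)
S(-11) - B = 2*(-11)*(78 - 11) - 1*(-1717813/143724) = 2*(-11)*67 + 1717813/143724 = -1474 + 1717813/143724 = -210131363/143724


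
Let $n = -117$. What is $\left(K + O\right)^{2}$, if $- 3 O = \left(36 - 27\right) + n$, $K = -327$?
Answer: $84681$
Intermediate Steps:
$O = 36$ ($O = - \frac{\left(36 - 27\right) - 117}{3} = - \frac{9 - 117}{3} = \left(- \frac{1}{3}\right) \left(-108\right) = 36$)
$\left(K + O\right)^{2} = \left(-327 + 36\right)^{2} = \left(-291\right)^{2} = 84681$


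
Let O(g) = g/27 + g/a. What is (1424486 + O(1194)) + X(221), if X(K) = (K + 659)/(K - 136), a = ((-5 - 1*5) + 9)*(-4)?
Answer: 436000757/306 ≈ 1.4248e+6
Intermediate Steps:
a = 4 (a = ((-5 - 5) + 9)*(-4) = (-10 + 9)*(-4) = -1*(-4) = 4)
X(K) = (659 + K)/(-136 + K)
O(g) = 31*g/108 (O(g) = g/27 + g/4 = 31*g/108)
(1424486 + O(1194)) + X(221) = (1424486 + (31/108)*1194) + (659 + 221)/(-136 + 221) = (1424486 + 6169/18) + 880/85 = 25646917/18 + (1/85)*880 = 25646917/18 + 176/17 = 436000757/306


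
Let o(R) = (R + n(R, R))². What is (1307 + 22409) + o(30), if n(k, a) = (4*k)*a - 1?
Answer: 13193357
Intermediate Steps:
n(k, a) = -1 + 4*a*k (n(k, a) = 4*a*k - 1 = -1 + 4*a*k)
o(R) = (-1 + R + 4*R²)² (o(R) = (R + (-1 + 4*R*R))² = (R + (-1 + 4*R²))² = (-1 + R + 4*R²)²)
(1307 + 22409) + o(30) = (1307 + 22409) + (-1 + 30 + 4*30²)² = 23716 + (-1 + 30 + 4*900)² = 23716 + (-1 + 30 + 3600)² = 23716 + 3629² = 23716 + 13169641 = 13193357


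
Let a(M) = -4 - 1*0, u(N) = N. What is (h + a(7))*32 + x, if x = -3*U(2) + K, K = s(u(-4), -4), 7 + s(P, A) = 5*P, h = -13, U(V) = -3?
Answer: -562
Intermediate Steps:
s(P, A) = -7 + 5*P
K = -27 (K = -7 + 5*(-4) = -7 - 20 = -27)
a(M) = -4 (a(M) = -4 + 0 = -4)
x = -18 (x = -3*(-3) - 27 = 9 - 27 = -18)
(h + a(7))*32 + x = (-13 - 4)*32 - 18 = -17*32 - 18 = -544 - 18 = -562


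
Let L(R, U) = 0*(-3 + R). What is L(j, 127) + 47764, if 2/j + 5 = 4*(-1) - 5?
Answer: 47764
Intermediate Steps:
j = -⅐ (j = 2/(-5 + (4*(-1) - 5)) = 2/(-5 + (-4 - 5)) = 2/(-5 - 9) = 2/(-14) = 2*(-1/14) = -⅐ ≈ -0.14286)
L(R, U) = 0
L(j, 127) + 47764 = 0 + 47764 = 47764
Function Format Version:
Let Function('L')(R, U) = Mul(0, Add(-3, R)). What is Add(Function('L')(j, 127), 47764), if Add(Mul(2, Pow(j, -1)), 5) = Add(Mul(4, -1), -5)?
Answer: 47764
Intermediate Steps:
j = Rational(-1, 7) (j = Mul(2, Pow(Add(-5, Add(Mul(4, -1), -5)), -1)) = Mul(2, Pow(Add(-5, Add(-4, -5)), -1)) = Mul(2, Pow(Add(-5, -9), -1)) = Mul(2, Pow(-14, -1)) = Mul(2, Rational(-1, 14)) = Rational(-1, 7) ≈ -0.14286)
Function('L')(R, U) = 0
Add(Function('L')(j, 127), 47764) = Add(0, 47764) = 47764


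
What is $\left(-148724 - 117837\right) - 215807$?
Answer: $-482368$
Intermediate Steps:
$\left(-148724 - 117837\right) - 215807 = -266561 - 215807 = -482368$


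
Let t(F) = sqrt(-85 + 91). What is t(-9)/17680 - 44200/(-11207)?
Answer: 44200/11207 + sqrt(6)/17680 ≈ 3.9441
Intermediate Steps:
t(F) = sqrt(6)
t(-9)/17680 - 44200/(-11207) = sqrt(6)/17680 - 44200/(-11207) = sqrt(6)*(1/17680) - 44200*(-1/11207) = sqrt(6)/17680 + 44200/11207 = 44200/11207 + sqrt(6)/17680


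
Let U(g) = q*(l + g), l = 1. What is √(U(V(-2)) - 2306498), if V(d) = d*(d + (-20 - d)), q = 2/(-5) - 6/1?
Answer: I*√57669010/5 ≈ 1518.8*I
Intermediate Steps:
q = -32/5 (q = 2*(-⅕) - 6*1 = -⅖ - 6 = -32/5 ≈ -6.4000)
V(d) = -20*d (V(d) = d*(-20) = -20*d)
U(g) = -32/5 - 32*g/5 (U(g) = -32*(1 + g)/5 = -32/5 - 32*g/5)
√(U(V(-2)) - 2306498) = √((-32/5 - (-128)*(-2)) - 2306498) = √((-32/5 - 32/5*40) - 2306498) = √((-32/5 - 256) - 2306498) = √(-1312/5 - 2306498) = √(-11533802/5) = I*√57669010/5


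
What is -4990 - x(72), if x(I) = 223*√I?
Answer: -4990 - 1338*√2 ≈ -6882.2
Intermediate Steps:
-4990 - x(72) = -4990 - 223*√72 = -4990 - 223*6*√2 = -4990 - 1338*√2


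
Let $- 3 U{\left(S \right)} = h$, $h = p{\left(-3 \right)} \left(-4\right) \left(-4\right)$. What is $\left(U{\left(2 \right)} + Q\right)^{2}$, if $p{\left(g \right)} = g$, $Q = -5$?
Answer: $121$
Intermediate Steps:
$h = -48$ ($h = \left(-3\right) \left(-4\right) \left(-4\right) = 12 \left(-4\right) = -48$)
$U{\left(S \right)} = 16$ ($U{\left(S \right)} = \left(- \frac{1}{3}\right) \left(-48\right) = 16$)
$\left(U{\left(2 \right)} + Q\right)^{2} = \left(16 - 5\right)^{2} = 11^{2} = 121$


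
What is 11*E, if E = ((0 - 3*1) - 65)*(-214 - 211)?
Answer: 317900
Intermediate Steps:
E = 28900 (E = ((0 - 3) - 65)*(-425) = (-3 - 65)*(-425) = -68*(-425) = 28900)
11*E = 11*28900 = 317900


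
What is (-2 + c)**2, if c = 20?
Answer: 324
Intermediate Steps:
(-2 + c)**2 = (-2 + 20)**2 = 18**2 = 324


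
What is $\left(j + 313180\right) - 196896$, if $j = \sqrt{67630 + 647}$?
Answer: $116284 + \sqrt{68277} \approx 1.1655 \cdot 10^{5}$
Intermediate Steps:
$j = \sqrt{68277} \approx 261.3$
$\left(j + 313180\right) - 196896 = \left(\sqrt{68277} + 313180\right) - 196896 = \left(313180 + \sqrt{68277}\right) - 196896 = 116284 + \sqrt{68277}$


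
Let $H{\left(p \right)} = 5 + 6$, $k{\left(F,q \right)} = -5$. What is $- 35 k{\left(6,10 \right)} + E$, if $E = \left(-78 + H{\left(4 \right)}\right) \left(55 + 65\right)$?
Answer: $-7865$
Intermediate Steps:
$H{\left(p \right)} = 11$
$E = -8040$ ($E = \left(-78 + 11\right) \left(55 + 65\right) = \left(-67\right) 120 = -8040$)
$- 35 k{\left(6,10 \right)} + E = \left(-35\right) \left(-5\right) - 8040 = 175 - 8040 = -7865$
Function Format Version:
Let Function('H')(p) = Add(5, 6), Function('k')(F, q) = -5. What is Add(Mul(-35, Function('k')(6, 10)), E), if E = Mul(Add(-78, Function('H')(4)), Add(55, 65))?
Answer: -7865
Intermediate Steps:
Function('H')(p) = 11
E = -8040 (E = Mul(Add(-78, 11), Add(55, 65)) = Mul(-67, 120) = -8040)
Add(Mul(-35, Function('k')(6, 10)), E) = Add(Mul(-35, -5), -8040) = Add(175, -8040) = -7865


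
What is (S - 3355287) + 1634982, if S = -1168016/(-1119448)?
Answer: -240723852953/139931 ≈ -1.7203e+6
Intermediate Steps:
S = 146002/139931 (S = -1168016*(-1/1119448) = 146002/139931 ≈ 1.0434)
(S - 3355287) + 1634982 = (146002/139931 - 3355287) + 1634982 = -469508519195/139931 + 1634982 = -240723852953/139931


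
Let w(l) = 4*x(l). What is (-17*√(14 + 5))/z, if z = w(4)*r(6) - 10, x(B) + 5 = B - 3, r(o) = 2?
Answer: 17*√19/42 ≈ 1.7643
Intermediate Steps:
x(B) = -8 + B (x(B) = -5 + (B - 3) = -5 + (-3 + B) = -8 + B)
w(l) = -32 + 4*l (w(l) = 4*(-8 + l) = -32 + 4*l)
z = -42 (z = (-32 + 4*4)*2 - 10 = (-32 + 16)*2 - 10 = -16*2 - 10 = -32 - 10 = -42)
(-17*√(14 + 5))/z = -17*√(14 + 5)/(-42) = -17*√19*(-1/42) = 17*√19/42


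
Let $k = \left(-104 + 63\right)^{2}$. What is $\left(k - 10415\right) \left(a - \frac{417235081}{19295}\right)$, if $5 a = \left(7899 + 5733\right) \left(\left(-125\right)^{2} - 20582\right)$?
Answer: $\frac{2281186487648398}{19295} \approx 1.1823 \cdot 10^{11}$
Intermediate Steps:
$k = 1681$ ($k = \left(-41\right)^{2} = 1681$)
$a = - \frac{67573824}{5}$ ($a = \frac{\left(7899 + 5733\right) \left(\left(-125\right)^{2} - 20582\right)}{5} = \frac{13632 \left(15625 - 20582\right)}{5} = \frac{13632 \left(-4957\right)}{5} = \frac{1}{5} \left(-67573824\right) = - \frac{67573824}{5} \approx -1.3515 \cdot 10^{7}$)
$\left(k - 10415\right) \left(a - \frac{417235081}{19295}\right) = \left(1681 - 10415\right) \left(- \frac{67573824}{5} - \frac{417235081}{19295}\right) = - 8734 \left(- \frac{67573824}{5} - \frac{417235081}{19295}\right) = \left(-8734\right) \left(- \frac{261184621897}{19295}\right) = \frac{2281186487648398}{19295}$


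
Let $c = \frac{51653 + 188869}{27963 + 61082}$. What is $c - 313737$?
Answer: $- \frac{27936470643}{89045} \approx -3.1373 \cdot 10^{5}$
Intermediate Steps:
$c = \frac{240522}{89045} \approx 2.7011$
$c - 313737 = \frac{240522}{89045} - 313737 = - \frac{27936470643}{89045}$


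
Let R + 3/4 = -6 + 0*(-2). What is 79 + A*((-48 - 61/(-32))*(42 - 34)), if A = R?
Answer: 41089/16 ≈ 2568.1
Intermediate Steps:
R = -27/4 (R = -3/4 + (-6 + 0*(-2)) = -3/4 + (-6 + 0) = -3/4 - 6 = -27/4 ≈ -6.7500)
A = -27/4 ≈ -6.7500
79 + A*((-48 - 61/(-32))*(42 - 34)) = 79 - 27*(-48 - 61/(-32))*(42 - 34)/4 = 79 - 27*(-48 - 61*(-1/32))*8/4 = 79 - 27*(-48 + 61/32)*8/4 = 79 - (-39825)*8/128 = 79 - 27/4*(-1475/4) = 79 + 39825/16 = 41089/16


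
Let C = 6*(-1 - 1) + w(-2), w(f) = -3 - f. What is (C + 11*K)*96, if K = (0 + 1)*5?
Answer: 4032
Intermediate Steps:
K = 5 (K = 1*5 = 5)
C = -13 (C = 6*(-1 - 1) + (-3 - 1*(-2)) = 6*(-2) + (-3 + 2) = -12 - 1 = -13)
(C + 11*K)*96 = (-13 + 11*5)*96 = (-13 + 55)*96 = 42*96 = 4032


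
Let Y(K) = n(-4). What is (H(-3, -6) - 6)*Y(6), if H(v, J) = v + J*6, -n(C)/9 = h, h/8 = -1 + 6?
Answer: 16200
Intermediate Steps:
h = 40 (h = 8*(-1 + 6) = 8*5 = 40)
n(C) = -360 (n(C) = -9*40 = -360)
Y(K) = -360
H(v, J) = v + 6*J
(H(-3, -6) - 6)*Y(6) = ((-3 + 6*(-6)) - 6)*(-360) = ((-3 - 36) - 6)*(-360) = (-39 - 6)*(-360) = -45*(-360) = 16200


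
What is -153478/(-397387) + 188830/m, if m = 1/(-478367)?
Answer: -35895983847732592/397387 ≈ -9.0330e+10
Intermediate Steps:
m = -1/478367 ≈ -2.0904e-6
-153478/(-397387) + 188830/m = -153478/(-397387) + 188830/(-1/478367) = -153478*(-1/397387) + 188830*(-478367) = 153478/397387 - 90330040610 = -35895983847732592/397387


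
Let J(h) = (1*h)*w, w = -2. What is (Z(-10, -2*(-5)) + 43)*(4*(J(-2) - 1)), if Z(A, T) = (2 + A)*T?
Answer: -444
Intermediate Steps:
J(h) = -2*h (J(h) = (1*h)*(-2) = h*(-2) = -2*h)
Z(A, T) = T*(2 + A)
(Z(-10, -2*(-5)) + 43)*(4*(J(-2) - 1)) = ((-2*(-5))*(2 - 10) + 43)*(4*(-2*(-2) - 1)) = (10*(-8) + 43)*(4*(4 - 1)) = (-80 + 43)*(4*3) = -37*12 = -444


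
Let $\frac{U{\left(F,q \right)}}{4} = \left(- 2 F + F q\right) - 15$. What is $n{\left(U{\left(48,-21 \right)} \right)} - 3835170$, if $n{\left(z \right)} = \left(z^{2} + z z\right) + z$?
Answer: $36229506$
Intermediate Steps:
$U{\left(F,q \right)} = -60 - 8 F + 4 F q$ ($U{\left(F,q \right)} = 4 \left(\left(- 2 F + F q\right) - 15\right) = 4 \left(-15 - 2 F + F q\right) = -60 - 8 F + 4 F q$)
$n{\left(z \right)} = z + 2 z^{2}$ ($n{\left(z \right)} = \left(z^{2} + z^{2}\right) + z = 2 z^{2} + z = z + 2 z^{2}$)
$n{\left(U{\left(48,-21 \right)} \right)} - 3835170 = \left(-60 - 384 + 4 \cdot 48 \left(-21\right)\right) \left(1 + 2 \left(-60 - 384 + 4 \cdot 48 \left(-21\right)\right)\right) - 3835170 = \left(-60 - 384 - 4032\right) \left(1 + 2 \left(-60 - 384 - 4032\right)\right) - 3835170 = - 4476 \left(1 + 2 \left(-4476\right)\right) - 3835170 = - 4476 \left(1 - 8952\right) - 3835170 = \left(-4476\right) \left(-8951\right) - 3835170 = 40064676 - 3835170 = 36229506$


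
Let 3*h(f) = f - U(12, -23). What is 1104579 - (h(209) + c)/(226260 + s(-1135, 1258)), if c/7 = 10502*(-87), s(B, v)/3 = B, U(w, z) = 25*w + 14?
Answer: 246167348798/222855 ≈ 1.1046e+6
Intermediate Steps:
U(w, z) = 14 + 25*w
h(f) = -314/3 + f/3 (h(f) = (f - (14 + 25*12))/3 = (f - (14 + 300))/3 = (f - 1*314)/3 = (f - 314)/3 = (-314 + f)/3 = -314/3 + f/3)
s(B, v) = 3*B
c = -6395718 (c = 7*(10502*(-87)) = 7*(-913674) = -6395718)
1104579 - (h(209) + c)/(226260 + s(-1135, 1258)) = 1104579 - ((-314/3 + (1/3)*209) - 6395718)/(226260 + 3*(-1135)) = 1104579 - ((-314/3 + 209/3) - 6395718)/(226260 - 3405) = 1104579 - (-35 - 6395718)/222855 = 1104579 - (-6395753)/222855 = 1104579 - 1*(-6395753/222855) = 1104579 + 6395753/222855 = 246167348798/222855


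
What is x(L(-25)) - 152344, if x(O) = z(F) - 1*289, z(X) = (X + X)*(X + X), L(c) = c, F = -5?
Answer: -152533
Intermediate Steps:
z(X) = 4*X² (z(X) = (2*X)*(2*X) = 4*X²)
x(O) = -189 (x(O) = 4*(-5)² - 1*289 = 4*25 - 289 = 100 - 289 = -189)
x(L(-25)) - 152344 = -189 - 152344 = -152533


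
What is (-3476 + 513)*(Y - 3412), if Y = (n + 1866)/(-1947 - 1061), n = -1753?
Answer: 30410480867/3008 ≈ 1.0110e+7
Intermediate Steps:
Y = -113/3008 (Y = (-1753 + 1866)/(-1947 - 1061) = 113/(-3008) = 113*(-1/3008) = -113/3008 ≈ -0.037566)
(-3476 + 513)*(Y - 3412) = (-3476 + 513)*(-113/3008 - 3412) = -2963*(-10263409/3008) = 30410480867/3008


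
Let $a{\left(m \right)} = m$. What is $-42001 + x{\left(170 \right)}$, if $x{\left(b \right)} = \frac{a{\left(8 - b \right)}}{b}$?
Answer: $- \frac{3570166}{85} \approx -42002.0$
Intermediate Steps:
$x{\left(b \right)} = \frac{8 - b}{b}$
$-42001 + x{\left(170 \right)} = -42001 + \frac{8 - 170}{170} = -42001 + \frac{1}{170} \left(-162\right) = -42001 - \frac{81}{85} = - \frac{3570166}{85}$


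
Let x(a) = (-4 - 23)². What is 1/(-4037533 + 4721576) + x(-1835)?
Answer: 498667348/684043 ≈ 729.00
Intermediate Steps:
x(a) = 729 (x(a) = (-27)² = 729)
1/(-4037533 + 4721576) + x(-1835) = 1/(-4037533 + 4721576) + 729 = 1/684043 + 729 = 498667348/684043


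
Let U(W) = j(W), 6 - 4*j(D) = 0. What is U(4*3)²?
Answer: 9/4 ≈ 2.2500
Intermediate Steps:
j(D) = 3/2 (j(D) = 3/2 - ¼*0 = 3/2 + 0 = 3/2)
U(W) = 3/2
U(4*3)² = (3/2)² = 9/4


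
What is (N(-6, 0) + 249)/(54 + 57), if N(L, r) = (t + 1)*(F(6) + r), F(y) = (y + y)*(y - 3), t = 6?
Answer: 167/37 ≈ 4.5135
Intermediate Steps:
F(y) = 2*y*(-3 + y) (F(y) = (2*y)*(-3 + y) = 2*y*(-3 + y))
N(L, r) = 252 + 7*r (N(L, r) = (6 + 1)*(2*6*(-3 + 6) + r) = 7*(2*6*3 + r) = 7*(36 + r) = 252 + 7*r)
(N(-6, 0) + 249)/(54 + 57) = ((252 + 7*0) + 249)/(54 + 57) = ((252 + 0) + 249)/111 = (252 + 249)*(1/111) = 501*(1/111) = 167/37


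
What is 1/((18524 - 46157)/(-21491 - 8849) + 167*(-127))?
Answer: -30340/643453427 ≈ -4.7152e-5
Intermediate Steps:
1/((18524 - 46157)/(-21491 - 8849) + 167*(-127)) = 1/(-27633/(-30340) - 21209) = 1/(-27633*(-1/30340) - 21209) = 1/(27633/30340 - 21209) = 1/(-643453427/30340) = -30340/643453427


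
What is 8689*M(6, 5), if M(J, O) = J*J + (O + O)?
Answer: 399694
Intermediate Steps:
M(J, O) = J**2 + 2*O
8689*M(6, 5) = 8689*(6**2 + 2*5) = 8689*(36 + 10) = 8689*46 = 399694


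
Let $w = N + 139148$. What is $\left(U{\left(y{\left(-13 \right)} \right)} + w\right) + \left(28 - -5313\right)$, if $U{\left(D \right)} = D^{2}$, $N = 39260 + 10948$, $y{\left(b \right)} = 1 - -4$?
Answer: $194722$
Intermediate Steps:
$y{\left(b \right)} = 5$ ($y{\left(b \right)} = 1 + 4 = 5$)
$N = 50208$
$w = 189356$ ($w = 50208 + 139148 = 189356$)
$\left(U{\left(y{\left(-13 \right)} \right)} + w\right) + \left(28 - -5313\right) = \left(5^{2} + 189356\right) + \left(28 - -5313\right) = \left(25 + 189356\right) + \left(28 + 5313\right) = 189381 + 5341 = 194722$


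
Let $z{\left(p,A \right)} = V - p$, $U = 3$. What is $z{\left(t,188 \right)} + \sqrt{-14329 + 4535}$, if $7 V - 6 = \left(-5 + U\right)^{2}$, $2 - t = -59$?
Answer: $- \frac{417}{7} + i \sqrt{9794} \approx -59.571 + 98.965 i$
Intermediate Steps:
$t = 61$ ($t = 2 - -59 = 2 + 59 = 61$)
$V = \frac{10}{7}$ ($V = \frac{6}{7} + \frac{\left(-5 + 3\right)^{2}}{7} = \frac{6}{7} + \frac{\left(-2\right)^{2}}{7} = \frac{6}{7} + \frac{1}{7} \cdot 4 = \frac{6}{7} + \frac{4}{7} = \frac{10}{7} \approx 1.4286$)
$z{\left(p,A \right)} = \frac{10}{7} - p$
$z{\left(t,188 \right)} + \sqrt{-14329 + 4535} = \left(\frac{10}{7} - 61\right) + \sqrt{-14329 + 4535} = \left(\frac{10}{7} - 61\right) + \sqrt{-9794} = - \frac{417}{7} + i \sqrt{9794}$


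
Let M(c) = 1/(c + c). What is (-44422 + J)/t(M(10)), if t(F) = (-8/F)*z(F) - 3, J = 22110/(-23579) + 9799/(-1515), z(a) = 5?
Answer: 1587115449341/28684914555 ≈ 55.329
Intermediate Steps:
M(c) = 1/(2*c)
J = -264547271/35722185 (J = 22110*(-1/23579) + 9799*(-1/1515) = -22110/23579 - 9799/1515 = -264547271/35722185 ≈ -7.4057)
t(F) = -3 - 40/F (t(F) = -8/F*5 - 3 = -40/F - 3 = -3 - 40/F)
(-44422 + J)/t(M(10)) = (-44422 - 264547271/35722185)/(-3 - 40/((½)/10)) = -1587115449341/(35722185*(-3 - 40/((½)*(⅒)))) = -1587115449341/(35722185*(-3 - 40/1/20)) = -1587115449341/(35722185*(-3 - 40*20)) = -1587115449341/(35722185*(-3 - 800)) = -1587115449341/35722185/(-803) = -1587115449341/35722185*(-1/803) = 1587115449341/28684914555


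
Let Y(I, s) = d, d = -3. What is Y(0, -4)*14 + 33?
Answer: -9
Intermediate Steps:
Y(I, s) = -3
Y(0, -4)*14 + 33 = -3*14 + 33 = -42 + 33 = -9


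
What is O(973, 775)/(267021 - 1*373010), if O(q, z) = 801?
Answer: -801/105989 ≈ -0.0075574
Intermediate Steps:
O(973, 775)/(267021 - 1*373010) = 801/(267021 - 1*373010) = 801/(267021 - 373010) = 801/(-105989) = 801*(-1/105989) = -801/105989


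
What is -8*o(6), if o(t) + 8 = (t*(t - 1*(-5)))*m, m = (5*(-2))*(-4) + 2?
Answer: -22112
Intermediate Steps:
m = 42 (m = -10*(-4) + 2 = 40 + 2 = 42)
o(t) = -8 + 42*t*(5 + t) (o(t) = -8 + (t*(t - 1*(-5)))*42 = -8 + (t*(t + 5))*42 = -8 + (t*(5 + t))*42 = -8 + 42*t*(5 + t))
-8*o(6) = -8*(-8 + 42*6**2 + 210*6) = -8*(-8 + 42*36 + 1260) = -8*(-8 + 1512 + 1260) = -8*2764 = -22112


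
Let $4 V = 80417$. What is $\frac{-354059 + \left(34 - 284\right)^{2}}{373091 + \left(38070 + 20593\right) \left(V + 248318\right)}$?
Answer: $- \frac{1166236}{62987310171} \approx -1.8515 \cdot 10^{-5}$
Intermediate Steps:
$V = \frac{80417}{4}$ ($V = \frac{1}{4} \cdot 80417 = \frac{80417}{4} \approx 20104.0$)
$\frac{-354059 + \left(34 - 284\right)^{2}}{373091 + \left(38070 + 20593\right) \left(V + 248318\right)} = \frac{-354059 + \left(34 - 284\right)^{2}}{373091 + \left(38070 + 20593\right) \left(\frac{80417}{4} + 248318\right)} = \frac{-354059 + \left(-250\right)^{2}}{373091 + 58663 \cdot \frac{1073689}{4}} = \frac{-354059 + 62500}{373091 + \frac{62985817807}{4}} = - \frac{291559}{\frac{62987310171}{4}} = \left(-291559\right) \frac{4}{62987310171} = - \frac{1166236}{62987310171}$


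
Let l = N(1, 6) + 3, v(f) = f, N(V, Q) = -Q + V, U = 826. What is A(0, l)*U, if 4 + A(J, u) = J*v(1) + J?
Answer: -3304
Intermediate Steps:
N(V, Q) = V - Q
l = -2 (l = (1 - 1*6) + 3 = (1 - 6) + 3 = -5 + 3 = -2)
A(J, u) = -4 + 2*J (A(J, u) = -4 + (J*1 + J) = -4 + (J + J) = -4 + 2*J)
A(0, l)*U = (-4 + 2*0)*826 = (-4 + 0)*826 = -4*826 = -3304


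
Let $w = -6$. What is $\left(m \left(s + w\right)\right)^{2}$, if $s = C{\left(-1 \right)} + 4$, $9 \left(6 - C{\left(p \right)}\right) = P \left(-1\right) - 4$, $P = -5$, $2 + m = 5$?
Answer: $\frac{1225}{9} \approx 136.11$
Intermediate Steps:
$m = 3$ ($m = -2 + 5 = 3$)
$C{\left(p \right)} = \frac{53}{9}$ ($C{\left(p \right)} = 6 - \frac{\left(-5\right) \left(-1\right) - 4}{9} = 6 - \frac{5 - 4}{9} = 6 - \frac{1}{9} = \frac{53}{9}$)
$s = \frac{89}{9}$ ($s = \frac{53}{9} + 4 = \frac{89}{9} \approx 9.8889$)
$\left(m \left(s + w\right)\right)^{2} = \left(3 \left(\frac{89}{9} - 6\right)\right)^{2} = \left(3 \cdot \frac{35}{9}\right)^{2} = \left(\frac{35}{3}\right)^{2} = \frac{1225}{9}$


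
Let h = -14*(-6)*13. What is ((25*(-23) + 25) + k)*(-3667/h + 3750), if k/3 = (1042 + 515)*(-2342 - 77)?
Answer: -46230831408767/1092 ≈ -4.2336e+10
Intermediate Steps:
k = -11299149 (k = 3*((1042 + 515)*(-2342 - 77)) = 3*(1557*(-2419)) = 3*(-3766383) = -11299149)
h = 1092 (h = 84*13 = 1092)
((25*(-23) + 25) + k)*(-3667/h + 3750) = ((25*(-23) + 25) - 11299149)*(-3667/1092 + 3750) = ((-575 + 25) - 11299149)*(-3667*1/1092 + 3750) = (-550 - 11299149)*(-3667/1092 + 3750) = -11299699*4091333/1092 = -46230831408767/1092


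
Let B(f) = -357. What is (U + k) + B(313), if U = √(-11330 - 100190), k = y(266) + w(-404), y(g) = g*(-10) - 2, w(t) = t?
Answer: -3423 + 4*I*√6970 ≈ -3423.0 + 333.95*I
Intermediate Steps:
y(g) = -2 - 10*g (y(g) = -10*g - 2 = -2 - 10*g)
k = -3066 (k = (-2 - 10*266) - 404 = (-2 - 2660) - 404 = -2662 - 404 = -3066)
U = 4*I*√6970 (U = √(-111520) = 4*I*√6970 ≈ 333.95*I)
(U + k) + B(313) = (4*I*√6970 - 3066) - 357 = (-3066 + 4*I*√6970) - 357 = -3423 + 4*I*√6970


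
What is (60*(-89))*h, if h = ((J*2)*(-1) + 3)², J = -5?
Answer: -902460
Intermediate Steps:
h = 169 (h = (-5*2*(-1) + 3)² = (-10*(-1) + 3)² = (10 + 3)² = 13² = 169)
(60*(-89))*h = (60*(-89))*169 = -5340*169 = -902460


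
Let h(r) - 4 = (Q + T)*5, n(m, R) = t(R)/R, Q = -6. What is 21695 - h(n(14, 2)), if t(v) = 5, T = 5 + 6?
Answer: 21666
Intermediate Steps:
T = 11
n(m, R) = 5/R
h(r) = 29 (h(r) = 4 + (-6 + 11)*5 = 4 + 5*5 = 4 + 25 = 29)
21695 - h(n(14, 2)) = 21695 - 1*29 = 21695 - 29 = 21666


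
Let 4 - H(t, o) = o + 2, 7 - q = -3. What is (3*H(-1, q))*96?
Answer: -2304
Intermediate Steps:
q = 10 (q = 7 - 1*(-3) = 7 + 3 = 10)
H(t, o) = 2 - o (H(t, o) = 4 - (o + 2) = 4 - (2 + o) = 4 + (-2 - o) = 2 - o)
(3*H(-1, q))*96 = (3*(2 - 1*10))*96 = (3*(2 - 10))*96 = (3*(-8))*96 = -24*96 = -2304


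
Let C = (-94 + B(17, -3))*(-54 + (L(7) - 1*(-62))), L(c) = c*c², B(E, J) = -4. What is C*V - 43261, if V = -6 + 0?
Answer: 163127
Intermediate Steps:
L(c) = c³
V = -6
C = -34398 (C = (-94 - 4)*(-54 + (7³ - 1*(-62))) = -98*(-54 + (343 + 62)) = -98*(-54 + 405) = -98*351 = -34398)
C*V - 43261 = -34398*(-6) - 43261 = 206388 - 43261 = 163127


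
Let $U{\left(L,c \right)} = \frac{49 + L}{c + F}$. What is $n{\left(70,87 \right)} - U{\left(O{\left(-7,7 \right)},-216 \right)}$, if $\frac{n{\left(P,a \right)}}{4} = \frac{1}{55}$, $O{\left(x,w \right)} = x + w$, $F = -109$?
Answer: $\frac{799}{3575} \approx 0.2235$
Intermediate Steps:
$O{\left(x,w \right)} = w + x$
$n{\left(P,a \right)} = \frac{4}{55}$
$U{\left(L,c \right)} = \frac{49 + L}{-109 + c}$ ($U{\left(L,c \right)} = \frac{49 + L}{c - 109} = \frac{49 + L}{-109 + c}$)
$n{\left(70,87 \right)} - U{\left(O{\left(-7,7 \right)},-216 \right)} = \frac{4}{55} - \frac{49 + \left(7 - 7\right)}{-109 - 216} = \frac{4}{55} - \frac{49 + 0}{-325} = \frac{4}{55} - \left(- \frac{1}{325}\right) 49 = \frac{4}{55} - - \frac{49}{325} = \frac{4}{55} + \frac{49}{325} = \frac{799}{3575}$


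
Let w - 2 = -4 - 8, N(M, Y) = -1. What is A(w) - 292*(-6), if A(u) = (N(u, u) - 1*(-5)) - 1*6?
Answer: 1750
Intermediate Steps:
w = -10 (w = 2 + (-4 - 8) = 2 - 12 = -10)
A(u) = -2 (A(u) = (-1 - 1*(-5)) - 1*6 = (-1 + 5) - 6 = 4 - 6 = -2)
A(w) - 292*(-6) = -2 - 292*(-6) = -2 + 1752 = 1750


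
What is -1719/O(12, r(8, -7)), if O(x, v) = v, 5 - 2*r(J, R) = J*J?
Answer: 3438/59 ≈ 58.271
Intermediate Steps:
r(J, R) = 5/2 - J²/2 (r(J, R) = 5/2 - J*J/2 = 5/2 - J²/2)
-1719/O(12, r(8, -7)) = -1719/(5/2 - ½*8²) = -1719/(5/2 - ½*64) = -1719/(5/2 - 32) = -1719/(-59/2) = -1719*(-2/59) = 3438/59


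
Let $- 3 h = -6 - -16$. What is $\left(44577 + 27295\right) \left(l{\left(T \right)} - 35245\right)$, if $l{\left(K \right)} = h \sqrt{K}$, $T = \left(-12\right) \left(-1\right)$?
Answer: $-2533128640 - \frac{1437440 \sqrt{3}}{3} \approx -2.534 \cdot 10^{9}$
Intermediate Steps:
$T = 12$
$h = - \frac{10}{3}$ ($h = - \frac{-6 - -16}{3} = - \frac{-6 + 16}{3} = \left(- \frac{1}{3}\right) 10 = - \frac{10}{3} \approx -3.3333$)
$l{\left(K \right)} = - \frac{10 \sqrt{K}}{3}$
$\left(44577 + 27295\right) \left(l{\left(T \right)} - 35245\right) = \left(44577 + 27295\right) \left(- \frac{10 \sqrt{12}}{3} - 35245\right) = 71872 \left(- \frac{10 \cdot 2 \sqrt{3}}{3} - 35245\right) = 71872 \left(- \frac{20 \sqrt{3}}{3} - 35245\right) = 71872 \left(-35245 - \frac{20 \sqrt{3}}{3}\right) = -2533128640 - \frac{1437440 \sqrt{3}}{3}$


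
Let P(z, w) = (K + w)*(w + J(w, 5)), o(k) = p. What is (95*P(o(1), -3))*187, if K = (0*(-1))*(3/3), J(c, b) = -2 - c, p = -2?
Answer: 106590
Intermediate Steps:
K = 0 (K = 0*(3*(⅓)) = 0*1 = 0)
o(k) = -2
P(z, w) = -2*w (P(z, w) = (0 + w)*(w + (-2 - w)) = w*(-2) = -2*w)
(95*P(o(1), -3))*187 = (95*(-2*(-3)))*187 = (95*6)*187 = 570*187 = 106590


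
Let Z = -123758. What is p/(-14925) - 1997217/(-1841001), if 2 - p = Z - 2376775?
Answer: -304911931454/1831795995 ≈ -166.46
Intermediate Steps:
p = 2500535 (p = 2 - (-123758 - 2376775) = 2 - 1*(-2500533) = 2 + 2500533 = 2500535)
p/(-14925) - 1997217/(-1841001) = 2500535/(-14925) - 1997217/(-1841001) = 2500535*(-1/14925) - 1997217*(-1/1841001) = -500107/2985 + 665739/613667 = -304911931454/1831795995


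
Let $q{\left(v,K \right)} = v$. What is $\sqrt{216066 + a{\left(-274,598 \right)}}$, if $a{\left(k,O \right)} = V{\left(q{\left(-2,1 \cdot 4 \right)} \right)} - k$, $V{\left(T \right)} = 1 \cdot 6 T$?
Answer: $2 \sqrt{54082} \approx 465.11$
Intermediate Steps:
$V{\left(T \right)} = 6 T$
$a{\left(k,O \right)} = -12 - k$ ($a{\left(k,O \right)} = 6 \left(-2\right) - k = -12 - k$)
$\sqrt{216066 + a{\left(-274,598 \right)}} = \sqrt{216066 - -262} = \sqrt{216066 + \left(-12 + 274\right)} = \sqrt{216066 + 262} = \sqrt{216328} = 2 \sqrt{54082}$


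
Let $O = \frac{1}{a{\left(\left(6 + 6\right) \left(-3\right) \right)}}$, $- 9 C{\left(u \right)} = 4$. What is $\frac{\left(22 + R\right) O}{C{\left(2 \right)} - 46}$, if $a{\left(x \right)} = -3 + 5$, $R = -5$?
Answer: $- \frac{153}{836} \approx -0.18301$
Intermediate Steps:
$C{\left(u \right)} = - \frac{4}{9}$ ($C{\left(u \right)} = \left(- \frac{1}{9}\right) 4 = - \frac{4}{9}$)
$a{\left(x \right)} = 2$
$O = \frac{1}{2} \approx 0.5$
$\frac{\left(22 + R\right) O}{C{\left(2 \right)} - 46} = \frac{\left(22 - 5\right) \frac{1}{2}}{- \frac{4}{9} - 46} = \frac{17 \cdot \frac{1}{2}}{- \frac{418}{9}} = \left(- \frac{9}{418}\right) \frac{17}{2} = - \frac{153}{836}$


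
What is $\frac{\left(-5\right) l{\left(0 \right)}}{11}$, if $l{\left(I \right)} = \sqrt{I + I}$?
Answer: $0$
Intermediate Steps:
$l{\left(I \right)} = \sqrt{2} \sqrt{I}$ ($l{\left(I \right)} = \sqrt{2 I} = \sqrt{2} \sqrt{I}$)
$\frac{\left(-5\right) l{\left(0 \right)}}{11} = \frac{\left(-5\right) \sqrt{2} \sqrt{0}}{11} = - 5 \sqrt{2} \cdot 0 \cdot \frac{1}{11} = \left(-5\right) 0 \cdot \frac{1}{11} = 0 \cdot \frac{1}{11} = 0$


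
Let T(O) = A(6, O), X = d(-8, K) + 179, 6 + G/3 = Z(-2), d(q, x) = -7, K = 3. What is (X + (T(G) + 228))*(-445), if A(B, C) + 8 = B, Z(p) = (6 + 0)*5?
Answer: -177110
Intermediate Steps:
Z(p) = 30 (Z(p) = 6*5 = 30)
A(B, C) = -8 + B
G = 72 (G = -18 + 3*30 = -18 + 90 = 72)
X = 172 (X = -7 + 179 = 172)
T(O) = -2 (T(O) = -8 + 6 = -2)
(X + (T(G) + 228))*(-445) = (172 + (-2 + 228))*(-445) = (172 + 226)*(-445) = 398*(-445) = -177110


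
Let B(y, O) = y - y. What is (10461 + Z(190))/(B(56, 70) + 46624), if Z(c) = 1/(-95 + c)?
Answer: 248449/1107320 ≈ 0.22437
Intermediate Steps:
B(y, O) = 0
(10461 + Z(190))/(B(56, 70) + 46624) = (10461 + 1/(-95 + 190))/(0 + 46624) = (10461 + 1/95)/46624 = (10461 + 1/95)*(1/46624) = (993796/95)*(1/46624) = 248449/1107320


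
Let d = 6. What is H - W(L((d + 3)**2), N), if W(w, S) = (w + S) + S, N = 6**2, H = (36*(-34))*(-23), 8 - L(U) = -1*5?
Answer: 28067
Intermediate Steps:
L(U) = 13 (L(U) = 8 - (-1)*5 = 8 - 1*(-5) = 8 + 5 = 13)
H = 28152 (H = -1224*(-23) = 28152)
N = 36
W(w, S) = w + 2*S (W(w, S) = (S + w) + S = w + 2*S)
H - W(L((d + 3)**2), N) = 28152 - (13 + 2*36) = 28152 - (13 + 72) = 28152 - 1*85 = 28152 - 85 = 28067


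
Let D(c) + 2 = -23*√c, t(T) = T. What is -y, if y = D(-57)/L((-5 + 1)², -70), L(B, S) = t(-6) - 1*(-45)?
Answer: 2/39 + 23*I*√57/39 ≈ 0.051282 + 4.4525*I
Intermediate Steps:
L(B, S) = 39 (L(B, S) = -6 - 1*(-45) = -6 + 45 = 39)
D(c) = -2 - 23*√c
y = -2/39 - 23*I*√57/39 (y = (-2 - 23*I*√57)/39 = (-2 - 23*I*√57)*(1/39) = -2/39 - 23*I*√57/39 ≈ -0.051282 - 4.4525*I)
-y = -(-2/39 - 23*I*√57/39) = 2/39 + 23*I*√57/39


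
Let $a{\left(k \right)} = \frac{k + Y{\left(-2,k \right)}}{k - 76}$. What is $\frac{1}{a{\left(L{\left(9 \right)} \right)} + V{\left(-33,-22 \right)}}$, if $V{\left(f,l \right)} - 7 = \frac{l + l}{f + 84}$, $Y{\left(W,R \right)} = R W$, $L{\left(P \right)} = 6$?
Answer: $\frac{1785}{11108} \approx 0.1607$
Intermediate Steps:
$V{\left(f,l \right)} = 7 + \frac{2 l}{84 + f}$ ($V{\left(f,l \right)} = 7 + \frac{l + l}{f + 84} = 7 + \frac{2 l}{84 + f}$)
$a{\left(k \right)} = - \frac{k}{-76 + k}$ ($a{\left(k \right)} = \frac{k + k \left(-2\right)}{k - 76} = \frac{k - 2 k}{-76 + k} = \frac{\left(-1\right) k}{-76 + k} = - \frac{k}{-76 + k}$)
$\frac{1}{a{\left(L{\left(9 \right)} \right)} + V{\left(-33,-22 \right)}} = \frac{1}{\left(-1\right) 6 \frac{1}{-76 + 6} + \frac{588 + 2 \left(-22\right) + 7 \left(-33\right)}{84 - 33}} = \frac{1}{\left(-1\right) 6 \frac{1}{-70} + \frac{588 - 44 - 231}{51}} = \frac{1}{\left(-1\right) 6 \left(- \frac{1}{70}\right) + \frac{1}{51} \cdot 313} = \frac{1}{\frac{3}{35} + \frac{313}{51}} = \frac{1}{\frac{11108}{1785}} = \frac{1785}{11108}$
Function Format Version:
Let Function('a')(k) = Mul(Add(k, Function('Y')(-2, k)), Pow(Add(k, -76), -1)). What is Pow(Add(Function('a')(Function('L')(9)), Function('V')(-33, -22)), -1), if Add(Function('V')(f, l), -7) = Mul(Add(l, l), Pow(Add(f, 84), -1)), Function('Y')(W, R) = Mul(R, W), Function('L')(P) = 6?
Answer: Rational(1785, 11108) ≈ 0.16070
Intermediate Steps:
Function('V')(f, l) = Add(7, Mul(2, l, Pow(Add(84, f), -1))) (Function('V')(f, l) = Add(7, Mul(Add(l, l), Pow(Add(f, 84), -1))) = Add(7, Mul(Mul(2, l), Pow(Add(84, f), -1))) = Add(7, Mul(2, l, Pow(Add(84, f), -1))))
Function('a')(k) = Mul(-1, k, Pow(Add(-76, k), -1)) (Function('a')(k) = Mul(Add(k, Mul(k, -2)), Pow(Add(k, -76), -1)) = Mul(Add(k, Mul(-2, k)), Pow(Add(-76, k), -1)) = Mul(Mul(-1, k), Pow(Add(-76, k), -1)) = Mul(-1, k, Pow(Add(-76, k), -1)))
Pow(Add(Function('a')(Function('L')(9)), Function('V')(-33, -22)), -1) = Pow(Add(Mul(-1, 6, Pow(Add(-76, 6), -1)), Mul(Pow(Add(84, -33), -1), Add(588, Mul(2, -22), Mul(7, -33)))), -1) = Pow(Add(Mul(-1, 6, Pow(-70, -1)), Mul(Pow(51, -1), Add(588, -44, -231))), -1) = Pow(Add(Mul(-1, 6, Rational(-1, 70)), Mul(Rational(1, 51), 313)), -1) = Pow(Add(Rational(3, 35), Rational(313, 51)), -1) = Pow(Rational(11108, 1785), -1) = Rational(1785, 11108)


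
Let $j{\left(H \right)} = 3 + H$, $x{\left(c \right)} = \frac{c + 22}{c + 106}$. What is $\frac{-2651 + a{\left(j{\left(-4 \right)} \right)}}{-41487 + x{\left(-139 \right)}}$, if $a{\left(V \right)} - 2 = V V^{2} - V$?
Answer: $\frac{9713}{152106} \approx 0.063857$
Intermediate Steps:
$x{\left(c \right)} = \frac{22 + c}{106 + c}$
$a{\left(V \right)} = 2 + V^{3} - V$ ($a{\left(V \right)} = 2 + \left(V V^{2} - V\right) = 2 + \left(V^{3} - V\right) = 2 + V^{3} - V$)
$\frac{-2651 + a{\left(j{\left(-4 \right)} \right)}}{-41487 + x{\left(-139 \right)}} = \frac{-2651 + \left(2 + \left(3 - 4\right)^{3} - \left(3 - 4\right)\right)}{-41487 + \frac{22 - 139}{106 - 139}} = \frac{-2651 + \left(2 + \left(-1\right)^{3} - -1\right)}{-41487 + \frac{1}{-33} \left(-117\right)} = \frac{-2651 + \left(2 - 1 + 1\right)}{-41487 - - \frac{39}{11}} = \frac{-2651 + 2}{-41487 + \frac{39}{11}} = - \frac{2649}{- \frac{456318}{11}} = \left(-2649\right) \left(- \frac{11}{456318}\right) = \frac{9713}{152106}$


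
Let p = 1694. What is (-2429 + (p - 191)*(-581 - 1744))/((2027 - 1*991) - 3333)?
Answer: 3496904/2297 ≈ 1522.4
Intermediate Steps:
(-2429 + (p - 191)*(-581 - 1744))/((2027 - 1*991) - 3333) = (-2429 + (1694 - 191)*(-581 - 1744))/((2027 - 1*991) - 3333) = (-2429 + 1503*(-2325))/((2027 - 991) - 3333) = (-2429 - 3494475)/(1036 - 3333) = -3496904/(-2297) = -3496904*(-1/2297) = 3496904/2297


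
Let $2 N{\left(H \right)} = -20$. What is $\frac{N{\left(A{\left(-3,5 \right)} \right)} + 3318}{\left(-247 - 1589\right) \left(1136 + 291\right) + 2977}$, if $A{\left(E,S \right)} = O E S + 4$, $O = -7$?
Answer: $- \frac{3308}{2616995} \approx -0.001264$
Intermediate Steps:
$A{\left(E,S \right)} = 4 - 7 E S$ ($A{\left(E,S \right)} = - 7 E S + 4 = 4 - 7 E S$)
$N{\left(H \right)} = -10$ ($N{\left(H \right)} = \frac{1}{2} \left(-20\right) = -10$)
$\frac{N{\left(A{\left(-3,5 \right)} \right)} + 3318}{\left(-247 - 1589\right) \left(1136 + 291\right) + 2977} = \frac{-10 + 3318}{\left(-247 - 1589\right) \left(1136 + 291\right) + 2977} = \frac{3308}{\left(-1836\right) 1427 + 2977} = \frac{3308}{-2619972 + 2977} = \frac{3308}{-2616995} = 3308 \left(- \frac{1}{2616995}\right) = - \frac{3308}{2616995}$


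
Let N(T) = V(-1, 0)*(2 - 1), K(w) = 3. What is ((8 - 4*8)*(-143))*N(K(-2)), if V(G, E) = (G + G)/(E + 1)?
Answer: -6864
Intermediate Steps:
V(G, E) = 2*G/(1 + E) (V(G, E) = (2*G)/(1 + E) = 2*G/(1 + E))
N(T) = -2 (N(T) = (2*(-1)/(1 + 0))*(2 - 1) = (2*(-1)/1)*1 = (2*(-1)*1)*1 = -2*1 = -2)
((8 - 4*8)*(-143))*N(K(-2)) = ((8 - 4*8)*(-143))*(-2) = ((8 - 32)*(-143))*(-2) = -24*(-143)*(-2) = 3432*(-2) = -6864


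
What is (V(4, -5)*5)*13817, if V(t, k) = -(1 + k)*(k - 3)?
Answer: -2210720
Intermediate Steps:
V(t, k) = -(1 + k)*(-3 + k)
(V(4, -5)*5)*13817 = ((3 - 1*(-5)² + 2*(-5))*5)*13817 = ((3 - 1*25 - 10)*5)*13817 = ((3 - 25 - 10)*5)*13817 = -32*5*13817 = -160*13817 = -2210720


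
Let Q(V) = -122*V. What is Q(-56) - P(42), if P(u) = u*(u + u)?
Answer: 3304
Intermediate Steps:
P(u) = 2*u**2 (P(u) = u*(2*u) = 2*u**2)
Q(-56) - P(42) = -122*(-56) - 2*42**2 = 6832 - 2*1764 = 6832 - 1*3528 = 6832 - 3528 = 3304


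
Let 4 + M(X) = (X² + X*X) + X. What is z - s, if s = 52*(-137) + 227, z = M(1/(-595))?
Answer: 2440293732/354025 ≈ 6893.0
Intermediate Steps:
M(X) = -4 + X + 2*X² (M(X) = -4 + ((X² + X*X) + X) = -4 + ((X² + X²) + X) = -4 + (2*X² + X) = -4 + (X + 2*X²) = -4 + X + 2*X²)
z = -1416693/354025 (z = -4 + 1/(-595) + 2*(1/(-595))² = -4 - 1/595 + 2*(-1/595)² = -4 - 1/595 + 2*(1/354025) = -4 - 1/595 + 2/354025 = -1416693/354025 ≈ -4.0017)
s = -6897 (s = -7124 + 227 = -6897)
z - s = -1416693/354025 - 1*(-6897) = -1416693/354025 + 6897 = 2440293732/354025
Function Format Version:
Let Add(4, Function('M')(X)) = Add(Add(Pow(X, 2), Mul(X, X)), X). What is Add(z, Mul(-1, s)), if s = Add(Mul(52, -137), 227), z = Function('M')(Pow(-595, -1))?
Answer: Rational(2440293732, 354025) ≈ 6893.0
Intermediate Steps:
Function('M')(X) = Add(-4, X, Mul(2, Pow(X, 2))) (Function('M')(X) = Add(-4, Add(Add(Pow(X, 2), Mul(X, X)), X)) = Add(-4, Add(Add(Pow(X, 2), Pow(X, 2)), X)) = Add(-4, Add(Mul(2, Pow(X, 2)), X)) = Add(-4, Add(X, Mul(2, Pow(X, 2)))) = Add(-4, X, Mul(2, Pow(X, 2))))
z = Rational(-1416693, 354025) (z = Add(-4, Pow(-595, -1), Mul(2, Pow(Pow(-595, -1), 2))) = Add(-4, Rational(-1, 595), Mul(2, Pow(Rational(-1, 595), 2))) = Add(-4, Rational(-1, 595), Mul(2, Rational(1, 354025))) = Add(-4, Rational(-1, 595), Rational(2, 354025)) = Rational(-1416693, 354025) ≈ -4.0017)
s = -6897 (s = Add(-7124, 227) = -6897)
Add(z, Mul(-1, s)) = Add(Rational(-1416693, 354025), Mul(-1, -6897)) = Add(Rational(-1416693, 354025), 6897) = Rational(2440293732, 354025)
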